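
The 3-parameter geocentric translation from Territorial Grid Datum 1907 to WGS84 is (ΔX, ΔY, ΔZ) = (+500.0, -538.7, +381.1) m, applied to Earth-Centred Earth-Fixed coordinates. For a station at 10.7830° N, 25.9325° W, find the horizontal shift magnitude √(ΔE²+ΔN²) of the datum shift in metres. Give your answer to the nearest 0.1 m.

362.3 m

At φ = 10.7830°, λ = -25.9325°: sin φ = 0.187090, cos φ = 0.982343, sin λ = -0.437312, cos λ = 0.899310.
ΔE = −sin λ·ΔX + cos λ·ΔY = −(-0.437312)·(500.0) + (0.899310)·(-538.7) = -265.80 m.
ΔN = −sin φ cos λ·ΔX − sin φ sin λ·ΔY + cos φ·ΔZ = −(0.187090)(0.899310)(500.0) − (0.187090)(-0.437312)(-538.7) + (0.982343)(381.1) = 246.17 m.
Horizontal magnitude = √(ΔE² + ΔN²) = √((-265.80)² + 246.17²) = 362.29 m.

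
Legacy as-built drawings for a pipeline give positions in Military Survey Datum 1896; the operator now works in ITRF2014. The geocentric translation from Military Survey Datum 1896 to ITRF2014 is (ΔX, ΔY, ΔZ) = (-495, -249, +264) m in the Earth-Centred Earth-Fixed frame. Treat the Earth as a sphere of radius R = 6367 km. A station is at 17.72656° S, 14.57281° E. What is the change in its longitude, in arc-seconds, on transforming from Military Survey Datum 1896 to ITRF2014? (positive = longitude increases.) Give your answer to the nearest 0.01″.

sin φ = -0.304475, cos φ = 0.952520, sin λ = 0.251610, cos λ = 0.967829.
East component: ΔE = −sin λ·ΔX + cos λ·ΔY = −(0.251610)(-495) + (0.967829)(-249) = -116.44 m.
1° of latitude spans πR/180 = 111125 m; at latitude φ, 1° of longitude spans that × cos φ = 105848.9 m, so Δλ = -116.44 / 105848.9 × 3600 = -3.960″.

Δλ = -3.96″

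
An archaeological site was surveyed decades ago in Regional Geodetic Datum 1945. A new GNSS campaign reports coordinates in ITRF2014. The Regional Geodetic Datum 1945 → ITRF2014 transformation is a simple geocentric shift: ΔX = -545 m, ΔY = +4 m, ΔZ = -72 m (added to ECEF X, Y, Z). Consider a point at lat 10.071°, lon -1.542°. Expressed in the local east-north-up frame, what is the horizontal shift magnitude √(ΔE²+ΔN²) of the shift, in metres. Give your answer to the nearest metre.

27 m

At φ = 10.071°, λ = -1.542°: sin φ = 0.174868, cos φ = 0.984592, sin λ = -0.026910, cos λ = 0.999638.
ΔE = −sin λ·ΔX + cos λ·ΔY = −(-0.026910)·(-545) + (0.999638)·(4) = -10.67 m.
ΔN = −sin φ cos λ·ΔX − sin φ sin λ·ΔY + cos φ·ΔZ = −(0.174868)(0.999638)(-545) − (0.174868)(-0.026910)(4) + (0.984592)(-72) = 24.40 m.
Horizontal magnitude = √(ΔE² + ΔN²) = √((-10.67)² + 24.40²) = 26.63 m.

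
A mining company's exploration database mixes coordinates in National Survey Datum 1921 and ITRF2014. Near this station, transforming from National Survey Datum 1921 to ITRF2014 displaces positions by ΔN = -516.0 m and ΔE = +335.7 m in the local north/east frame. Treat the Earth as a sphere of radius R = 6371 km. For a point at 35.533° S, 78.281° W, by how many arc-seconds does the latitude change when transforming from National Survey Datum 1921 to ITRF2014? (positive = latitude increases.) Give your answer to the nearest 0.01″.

On a sphere of radius R, 1 rad of latitude = R, so Δφ = ΔN / R = -516.0 / 6371000 = -8.0992e-05 rad = -16.706″.

Δφ = -16.71″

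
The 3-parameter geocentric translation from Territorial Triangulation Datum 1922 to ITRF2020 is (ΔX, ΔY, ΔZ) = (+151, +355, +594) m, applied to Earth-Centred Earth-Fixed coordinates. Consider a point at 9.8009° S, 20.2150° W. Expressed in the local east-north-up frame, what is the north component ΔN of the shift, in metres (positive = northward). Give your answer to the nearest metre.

The local north axis is (−sin φ cos λ, −sin φ sin λ, cos φ), giving ΔN = 24.121 − 20.881 + 585.331 = 588.57 m.

ΔN = 589 m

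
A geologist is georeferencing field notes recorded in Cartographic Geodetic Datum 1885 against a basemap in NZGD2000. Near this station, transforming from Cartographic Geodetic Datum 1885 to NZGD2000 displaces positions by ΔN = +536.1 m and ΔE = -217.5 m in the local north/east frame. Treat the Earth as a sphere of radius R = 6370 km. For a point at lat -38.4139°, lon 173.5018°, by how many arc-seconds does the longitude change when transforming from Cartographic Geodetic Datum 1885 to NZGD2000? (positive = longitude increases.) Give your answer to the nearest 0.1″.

At latitude -38.4139°, cos φ = 0.783543.
One radian of longitude at latitude φ spans R cos φ, so Δλ = ΔE / (R cos φ) = -217.5 / (6370000 × 0.783543) = -4.3577e-05 rad = -8.988″.

Δλ = -9.0″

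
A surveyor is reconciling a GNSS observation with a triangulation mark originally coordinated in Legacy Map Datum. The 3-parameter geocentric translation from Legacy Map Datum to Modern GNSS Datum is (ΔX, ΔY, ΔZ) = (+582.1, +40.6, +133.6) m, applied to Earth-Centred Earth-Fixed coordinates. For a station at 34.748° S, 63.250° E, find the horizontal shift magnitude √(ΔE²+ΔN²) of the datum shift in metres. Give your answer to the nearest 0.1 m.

At φ = -34.748°, λ = 63.250°: sin φ = -0.569968, cos φ = 0.821667, sin λ = 0.892979, cos λ = 0.450098.
ΔE = −sin λ·ΔX + cos λ·ΔY = −(0.892979)·(582.1) + (0.450098)·(40.6) = -501.53 m.
ΔN = −sin φ cos λ·ΔX − sin φ sin λ·ΔY + cos φ·ΔZ = −(-0.569968)(0.450098)(582.1) − (-0.569968)(0.892979)(40.6) + (0.821667)(133.6) = 279.77 m.
Horizontal magnitude = √(ΔE² + ΔN²) = √((-501.53)² + 279.77²) = 574.29 m.

574.3 m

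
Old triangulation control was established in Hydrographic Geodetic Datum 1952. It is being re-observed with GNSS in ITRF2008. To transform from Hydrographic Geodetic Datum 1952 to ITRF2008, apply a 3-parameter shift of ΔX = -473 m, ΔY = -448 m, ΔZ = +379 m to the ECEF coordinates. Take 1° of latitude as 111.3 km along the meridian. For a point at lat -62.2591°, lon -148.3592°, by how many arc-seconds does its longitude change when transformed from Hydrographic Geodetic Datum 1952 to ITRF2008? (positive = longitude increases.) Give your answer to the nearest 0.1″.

Δλ = 9.3″

sin φ = -0.885062, cos φ = 0.465474, sin λ = -0.524592, cos λ = -0.851354.
East component: ΔE = −sin λ·ΔX + cos λ·ΔY = −(-0.524592)(-473) + (-0.851354)(-448) = 133.27 m.
1° of latitude spans 111300 m; at latitude φ, 1° of longitude spans that × cos φ = 51807.3 m, so Δλ = 133.27 / 51807.3 × 3600 = 9.261″.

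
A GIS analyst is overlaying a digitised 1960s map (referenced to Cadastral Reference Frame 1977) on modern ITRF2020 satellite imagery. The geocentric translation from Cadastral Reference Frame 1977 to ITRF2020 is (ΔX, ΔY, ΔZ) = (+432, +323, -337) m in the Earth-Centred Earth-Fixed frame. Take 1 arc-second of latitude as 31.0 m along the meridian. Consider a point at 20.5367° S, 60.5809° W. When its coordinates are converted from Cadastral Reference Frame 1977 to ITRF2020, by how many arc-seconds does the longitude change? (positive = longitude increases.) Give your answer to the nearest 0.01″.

sin φ = -0.350807, cos φ = 0.936448, sin λ = -0.871050, cos λ = 0.491194.
East component: ΔE = −sin λ·ΔX + cos λ·ΔY = −(-0.871050)(432) + (0.491194)(323) = 534.95 m.
1° of latitude spans 3600 × 31.00 = 111600 m; at latitude φ, 1° of longitude spans that × cos φ = 104507.6 m, so Δλ = 534.95 / 104507.6 × 3600 = 18.428″.

Δλ = 18.43″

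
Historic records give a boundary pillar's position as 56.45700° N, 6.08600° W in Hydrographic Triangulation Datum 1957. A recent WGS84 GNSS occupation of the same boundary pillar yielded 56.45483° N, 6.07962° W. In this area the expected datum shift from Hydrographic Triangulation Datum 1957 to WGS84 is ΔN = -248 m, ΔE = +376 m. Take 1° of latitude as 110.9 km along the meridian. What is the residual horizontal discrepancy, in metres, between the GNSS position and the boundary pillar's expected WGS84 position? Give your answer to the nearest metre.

17 m

Observed coordinate differences: Δφ = -0.00217°, Δλ = +0.00638°.
Converting to metres (1° lat = 110900 m, cos φ = 0.552563): observed ΔN = -240.7 m, observed ΔE = 391.0 m.
Subtracting the expected shift leaves a residual of -240.7 − (-248) = 7.3 m north and 391.0 − (376) = 15.0 m east.
Residual distance = √(7.3² + 15.0²) = 16.7 m.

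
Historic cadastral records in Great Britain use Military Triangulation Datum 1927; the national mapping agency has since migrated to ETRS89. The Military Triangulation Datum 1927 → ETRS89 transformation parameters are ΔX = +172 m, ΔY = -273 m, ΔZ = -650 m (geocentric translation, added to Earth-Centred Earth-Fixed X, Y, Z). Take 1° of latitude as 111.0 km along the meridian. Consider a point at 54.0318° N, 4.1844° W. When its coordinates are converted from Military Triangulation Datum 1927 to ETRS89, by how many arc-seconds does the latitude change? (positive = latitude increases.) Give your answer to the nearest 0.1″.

sin φ = 0.809343, cos φ = 0.587336, sin λ = -0.072967, cos λ = 0.997334.
North component: ΔN = −sin φ cos λ·ΔX − sin φ sin λ·ΔY + cos φ·ΔZ = −(0.809343)(0.997334)(172) − (0.809343)(-0.072967)(-273) + (0.587336)(-650) = -536.73 m.
1° of latitude spans 111000 m, so Δφ = -536.73 / 111000 × 3600 = -17.407″.

Δφ = -17.4″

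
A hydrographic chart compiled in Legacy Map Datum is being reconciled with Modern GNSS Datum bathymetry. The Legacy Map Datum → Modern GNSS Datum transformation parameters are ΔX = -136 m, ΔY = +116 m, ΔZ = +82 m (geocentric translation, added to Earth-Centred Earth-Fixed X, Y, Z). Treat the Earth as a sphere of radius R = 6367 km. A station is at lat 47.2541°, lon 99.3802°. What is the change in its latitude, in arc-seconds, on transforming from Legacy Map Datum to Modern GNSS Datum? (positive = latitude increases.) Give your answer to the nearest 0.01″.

Δφ = -1.45″

sin φ = 0.734371, cos φ = 0.678748, sin λ = 0.986629, cos λ = -0.162985.
North component: ΔN = −sin φ cos λ·ΔX − sin φ sin λ·ΔY + cos φ·ΔZ = −(0.734371)(-0.162985)(-136) − (0.734371)(0.986629)(116) + (0.678748)(82) = -44.67 m.
1° of latitude spans πR/180 = 111125 m, so Δφ = -44.67 / 111125 × 3600 = -1.447″.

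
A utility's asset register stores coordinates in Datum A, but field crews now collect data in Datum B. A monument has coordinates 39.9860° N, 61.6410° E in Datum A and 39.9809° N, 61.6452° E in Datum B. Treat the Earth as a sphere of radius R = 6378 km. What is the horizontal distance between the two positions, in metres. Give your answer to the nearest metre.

Δφ = 39.9809° − 39.9860° = -0.0051°; Δλ = 61.6452° − 61.6410° = +0.0042°.
1° along a meridian = πR/180 = 111317 m.
ΔN = Δφ × 111317 = -567.7 m; ΔE = Δλ × 111317 × cos(39.9860°) = +0.0042 × 111317 × 0.766201 = 358.2 m.
Distance = √(ΔE² + ΔN²) = √(358.2² + (-567.7)²) = 671.3 m.

671 m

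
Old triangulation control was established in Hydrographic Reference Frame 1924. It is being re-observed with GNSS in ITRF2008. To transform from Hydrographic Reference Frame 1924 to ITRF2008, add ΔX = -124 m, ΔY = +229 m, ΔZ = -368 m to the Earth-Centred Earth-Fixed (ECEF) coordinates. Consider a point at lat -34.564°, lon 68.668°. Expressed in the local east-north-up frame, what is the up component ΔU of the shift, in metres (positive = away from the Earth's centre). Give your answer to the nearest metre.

ΔU = 347 m

At φ = -34.564°, λ = 68.668°: sin φ = -0.567326, cos φ = 0.823493, sin λ = 0.931488, cos λ = 0.363772.
ΔU = cos φ cos λ·ΔX + cos φ sin λ·ΔY + sin φ·ΔZ = (0.823493)(0.363772)(-124) + (0.823493)(0.931488)(229) + (-0.567326)(-368) = 347.29 m.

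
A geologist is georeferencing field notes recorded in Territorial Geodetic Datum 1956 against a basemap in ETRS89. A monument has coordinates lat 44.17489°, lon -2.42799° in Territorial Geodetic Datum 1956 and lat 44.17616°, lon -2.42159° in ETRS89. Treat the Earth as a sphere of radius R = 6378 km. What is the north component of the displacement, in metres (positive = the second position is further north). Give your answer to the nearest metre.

Δφ = 44.17616° − 44.17489° = +0.00127°; Δλ = -2.42159° − -2.42799° = +0.00640°.
1° along a meridian = πR/180 = 111317 m.
ΔN = Δφ × 111317 = 141.4 m; ΔE = Δλ × 111317 × cos(44.17489°) = +0.00640 × 111317 × 0.717216 = 511.0 m.

ΔN = 141 m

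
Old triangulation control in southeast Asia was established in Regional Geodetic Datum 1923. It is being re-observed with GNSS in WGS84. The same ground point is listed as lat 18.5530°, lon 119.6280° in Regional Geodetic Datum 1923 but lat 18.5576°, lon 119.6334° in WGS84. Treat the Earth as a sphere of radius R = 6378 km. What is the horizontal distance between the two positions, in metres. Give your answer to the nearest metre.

Δφ = 18.5576° − 18.5530° = +0.0046°; Δλ = 119.6334° − 119.6280° = +0.0054°.
1° along a meridian = πR/180 = 111317 m.
ΔN = Δφ × 111317 = 512.1 m; ΔE = Δλ × 111317 × cos(18.5530°) = +0.0054 × 111317 × 0.948030 = 569.9 m.
Distance = √(ΔE² + ΔN²) = √(569.9² + 512.1²) = 766.1 m.

766 m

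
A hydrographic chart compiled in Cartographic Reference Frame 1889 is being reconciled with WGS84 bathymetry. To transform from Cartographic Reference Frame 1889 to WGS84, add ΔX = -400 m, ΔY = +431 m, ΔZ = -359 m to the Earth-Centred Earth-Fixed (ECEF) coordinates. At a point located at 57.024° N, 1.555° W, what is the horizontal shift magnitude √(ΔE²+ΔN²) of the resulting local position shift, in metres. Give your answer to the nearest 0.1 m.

445.9 m

The local east axis at (φ, λ) is (−sin λ, cos λ, 0), so ΔE = −sin(-1.555°)·(-400) + cos(-1.555°)·431 = 419.99 m.
The local north axis is (−sin φ cos λ, −sin φ sin λ, cos φ), giving ΔN = 335.436 + 9.812 − 195.399 = 149.85 m.
Horizontal magnitude = √(ΔE² + ΔN²) = √(419.99² + 149.85²) = 445.92 m.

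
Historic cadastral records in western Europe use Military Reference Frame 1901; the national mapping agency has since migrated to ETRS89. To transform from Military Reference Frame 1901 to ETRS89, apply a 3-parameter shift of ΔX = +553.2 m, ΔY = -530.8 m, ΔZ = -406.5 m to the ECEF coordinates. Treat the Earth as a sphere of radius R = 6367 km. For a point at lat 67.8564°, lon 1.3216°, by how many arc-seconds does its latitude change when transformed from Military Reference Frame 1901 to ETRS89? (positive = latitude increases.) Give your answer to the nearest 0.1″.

Δφ = -21.2″

sin φ = 0.926242, cos φ = 0.376929, sin λ = 0.023064, cos λ = 0.999734.
North component: ΔN = −sin φ cos λ·ΔX − sin φ sin λ·ΔY + cos φ·ΔZ = −(0.926242)(0.999734)(553.2) − (0.926242)(0.023064)(-530.8) + (0.376929)(-406.5) = -654.14 m.
1° of latitude spans πR/180 = 111125 m, so Δφ = -654.14 / 111125 × 3600 = -21.192″.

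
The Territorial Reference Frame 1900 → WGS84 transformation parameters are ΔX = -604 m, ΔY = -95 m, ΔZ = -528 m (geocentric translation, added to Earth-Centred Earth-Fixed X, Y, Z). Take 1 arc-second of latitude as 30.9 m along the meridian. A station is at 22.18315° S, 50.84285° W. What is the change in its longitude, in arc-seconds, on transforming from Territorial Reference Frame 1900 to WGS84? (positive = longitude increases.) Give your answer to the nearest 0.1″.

Δλ = -18.5″

sin φ = -0.377568, cos φ = 0.925982, sin λ = -0.775417, cos λ = 0.631450.
East component: ΔE = −sin λ·ΔX + cos λ·ΔY = −(-0.775417)(-604) + (0.631450)(-95) = -528.34 m.
1° of latitude spans 3600 × 30.90 = 111240 m; at latitude φ, 1° of longitude spans that × cos φ = 103006.2 m, so Δλ = -528.34 / 103006.2 × 3600 = -18.465″.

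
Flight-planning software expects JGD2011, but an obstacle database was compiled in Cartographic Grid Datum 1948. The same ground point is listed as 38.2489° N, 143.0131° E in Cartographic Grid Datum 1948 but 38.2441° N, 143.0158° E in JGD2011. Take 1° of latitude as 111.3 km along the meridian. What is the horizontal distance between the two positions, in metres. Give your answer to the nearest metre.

Δφ = 38.2441° − 38.2489° = -0.0048°; Δλ = 143.0158° − 143.0131° = +0.0027°.
ΔN = Δφ × 111300 = -534.2 m; ΔE = Δλ × 111300 × cos(38.2489°) = +0.0027 × 111300 × 0.785329 = 236.0 m.
Distance = √(ΔE² + ΔN²) = √(236.0² + (-534.2)²) = 584.0 m.

584 m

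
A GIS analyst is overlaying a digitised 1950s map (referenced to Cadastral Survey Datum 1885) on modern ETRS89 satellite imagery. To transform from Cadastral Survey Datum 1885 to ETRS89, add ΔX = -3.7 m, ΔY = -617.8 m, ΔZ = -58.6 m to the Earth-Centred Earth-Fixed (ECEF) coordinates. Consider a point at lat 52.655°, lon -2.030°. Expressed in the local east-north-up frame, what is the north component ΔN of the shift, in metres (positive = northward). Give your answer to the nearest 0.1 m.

ΔN = -50.0 m

The local north axis is (−sin φ cos λ, −sin φ sin λ, cos φ), giving ΔN = 2.940 − 17.398 − 35.548 = -50.01 m.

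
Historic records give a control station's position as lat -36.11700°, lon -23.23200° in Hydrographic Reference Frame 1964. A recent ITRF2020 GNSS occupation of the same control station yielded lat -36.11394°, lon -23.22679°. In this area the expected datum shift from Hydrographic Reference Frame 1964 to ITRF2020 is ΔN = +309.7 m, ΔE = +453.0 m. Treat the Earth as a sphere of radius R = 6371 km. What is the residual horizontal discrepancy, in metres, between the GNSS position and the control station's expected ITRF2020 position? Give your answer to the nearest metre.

34 m

Observed coordinate differences: Δφ = +0.00306°, Δλ = +0.00521°.
Converting to metres (1° lat = 111195 m, cos φ = 0.807815): observed ΔN = 340.3 m, observed ΔE = 468.0 m.
Subtracting the expected shift leaves a residual of 340.3 − (309.7) = 30.6 m north and 468.0 − (453.0) = 15.0 m east.
Residual distance = √(30.6² + 15.0²) = 34.0 m.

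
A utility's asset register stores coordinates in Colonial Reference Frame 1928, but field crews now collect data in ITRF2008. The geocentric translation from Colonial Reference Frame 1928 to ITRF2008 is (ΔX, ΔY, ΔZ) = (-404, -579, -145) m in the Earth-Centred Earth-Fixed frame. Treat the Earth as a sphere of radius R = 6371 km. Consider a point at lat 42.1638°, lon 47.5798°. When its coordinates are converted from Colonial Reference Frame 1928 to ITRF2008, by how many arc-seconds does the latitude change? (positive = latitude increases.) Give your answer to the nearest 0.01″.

sin φ = 0.671252, cos φ = 0.741229, sin λ = 0.738218, cos λ = 0.674563.
North component: ΔN = −sin φ cos λ·ΔX − sin φ sin λ·ΔY + cos φ·ΔZ = −(0.671252)(0.674563)(-404) − (0.671252)(0.738218)(-579) + (0.741229)(-145) = 362.37 m.
1° of latitude spans πR/180 = 111195 m, so Δφ = 362.37 / 111195 × 3600 = 11.732″.

Δφ = 11.73″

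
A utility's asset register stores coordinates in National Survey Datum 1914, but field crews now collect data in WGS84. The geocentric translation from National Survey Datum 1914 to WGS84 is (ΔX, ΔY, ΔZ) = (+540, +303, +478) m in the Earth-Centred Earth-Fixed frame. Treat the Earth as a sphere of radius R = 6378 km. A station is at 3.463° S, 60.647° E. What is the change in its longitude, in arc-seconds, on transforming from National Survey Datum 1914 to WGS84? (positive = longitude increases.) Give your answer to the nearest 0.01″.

sin φ = -0.060404, cos φ = 0.998174, sin λ = 0.871616, cos λ = 0.490189.
East component: ΔE = −sin λ·ΔX + cos λ·ΔY = −(0.871616)(540) + (0.490189)(303) = -322.15 m.
1° of latitude spans πR/180 = 111317 m; at latitude φ, 1° of longitude spans that × cos φ = 111113.8 m, so Δλ = -322.15 / 111113.8 × 3600 = -10.437″.

Δλ = -10.44″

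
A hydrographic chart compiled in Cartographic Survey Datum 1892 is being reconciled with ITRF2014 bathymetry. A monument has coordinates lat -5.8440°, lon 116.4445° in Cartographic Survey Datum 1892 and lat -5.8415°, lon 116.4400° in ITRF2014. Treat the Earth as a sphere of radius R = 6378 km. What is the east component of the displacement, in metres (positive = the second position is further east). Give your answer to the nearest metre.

ΔE = -498 m

Δφ = -5.8415° − -5.8440° = +0.0025°; Δλ = 116.4400° − 116.4445° = -0.0045°.
1° along a meridian = πR/180 = 111317 m.
ΔN = Δφ × 111317 = 278.3 m; ΔE = Δλ × 111317 × cos(-5.8440°) = -0.0045 × 111317 × 0.994803 = -498.3 m.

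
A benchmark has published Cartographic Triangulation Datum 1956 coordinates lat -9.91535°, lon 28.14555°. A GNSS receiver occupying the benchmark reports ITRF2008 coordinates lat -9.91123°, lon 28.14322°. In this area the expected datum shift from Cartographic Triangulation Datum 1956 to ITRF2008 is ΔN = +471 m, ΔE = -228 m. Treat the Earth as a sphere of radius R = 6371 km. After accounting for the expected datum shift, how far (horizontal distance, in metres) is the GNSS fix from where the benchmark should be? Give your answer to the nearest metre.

Observed coordinate differences: Δφ = +0.00412°, Δλ = -0.00233°.
Converting to metres (1° lat = 111195 m, cos φ = 0.985063): observed ΔN = 458.1 m, observed ΔE = -255.2 m.
Subtracting the expected shift leaves a residual of 458.1 − (471) = -12.9 m north and -255.2 − (-228) = -27.2 m east.
Residual distance = √((-12.9)² + (-27.2)²) = 30.1 m.

30 m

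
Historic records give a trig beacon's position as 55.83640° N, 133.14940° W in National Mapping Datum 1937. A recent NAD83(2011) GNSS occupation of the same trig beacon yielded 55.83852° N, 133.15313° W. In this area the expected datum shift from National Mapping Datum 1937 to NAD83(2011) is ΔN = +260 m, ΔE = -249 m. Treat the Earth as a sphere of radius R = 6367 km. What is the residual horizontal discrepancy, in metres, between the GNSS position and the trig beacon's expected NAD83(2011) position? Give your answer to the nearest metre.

Observed coordinate differences: Δφ = +0.00212°, Δλ = -0.00373°.
Converting to metres (1° lat = 111125 m, cos φ = 0.561558): observed ΔN = 235.6 m, observed ΔE = -232.8 m.
Subtracting the expected shift leaves a residual of 235.6 − (260) = -24.4 m north and -232.8 − (-249) = 16.2 m east.
Residual distance = √((-24.4)² + 16.2²) = 29.3 m.

29 m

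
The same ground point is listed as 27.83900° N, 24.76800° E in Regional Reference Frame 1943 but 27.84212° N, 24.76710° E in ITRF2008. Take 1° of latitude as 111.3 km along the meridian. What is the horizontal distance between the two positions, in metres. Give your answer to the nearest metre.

Δφ = 27.84212° − 27.83900° = +0.00312°; Δλ = 24.76710° − 24.76800° = -0.00090°.
ΔN = Δφ × 111300 = 347.3 m; ΔE = Δλ × 111300 × cos(27.83900°) = -0.00090 × 111300 × 0.884263 = -88.6 m.
Distance = √(ΔE² + ΔN²) = √((-88.6)² + 347.3²) = 358.4 m.

358 m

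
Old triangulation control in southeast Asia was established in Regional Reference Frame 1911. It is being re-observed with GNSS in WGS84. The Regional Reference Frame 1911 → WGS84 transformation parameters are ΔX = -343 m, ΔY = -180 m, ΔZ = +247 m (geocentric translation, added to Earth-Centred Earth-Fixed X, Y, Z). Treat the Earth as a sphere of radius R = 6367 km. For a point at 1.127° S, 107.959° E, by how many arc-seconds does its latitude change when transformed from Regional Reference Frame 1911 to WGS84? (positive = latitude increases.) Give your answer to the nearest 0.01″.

sin φ = -0.019669, cos φ = 0.999807, sin λ = 0.951277, cos λ = -0.308336.
North component: ΔN = −sin φ cos λ·ΔX − sin φ sin λ·ΔY + cos φ·ΔZ = −(-0.019669)(-0.308336)(-343) − (-0.019669)(0.951277)(-180) + (0.999807)(247) = 245.66 m.
1° of latitude spans πR/180 = 111125 m, so Δφ = 245.66 / 111125 × 3600 = 7.959″.

Δφ = 7.96″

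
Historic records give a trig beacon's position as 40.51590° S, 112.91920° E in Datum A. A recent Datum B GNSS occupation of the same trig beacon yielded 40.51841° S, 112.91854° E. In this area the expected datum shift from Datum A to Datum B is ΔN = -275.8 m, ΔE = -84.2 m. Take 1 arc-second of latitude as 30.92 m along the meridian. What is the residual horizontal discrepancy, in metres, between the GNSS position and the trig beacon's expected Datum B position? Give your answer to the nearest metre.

29 m

Observed coordinate differences: Δφ = -0.00251°, Δλ = -0.00066°.
Converting to metres (1° lat = 111312 m, cos φ = 0.760226): observed ΔN = -279.4 m, observed ΔE = -55.9 m.
Subtracting the expected shift leaves a residual of -279.4 − (-275.8) = -3.6 m north and -55.9 − (-84.2) = 28.3 m east.
Residual distance = √((-3.6)² + 28.3²) = 28.6 m.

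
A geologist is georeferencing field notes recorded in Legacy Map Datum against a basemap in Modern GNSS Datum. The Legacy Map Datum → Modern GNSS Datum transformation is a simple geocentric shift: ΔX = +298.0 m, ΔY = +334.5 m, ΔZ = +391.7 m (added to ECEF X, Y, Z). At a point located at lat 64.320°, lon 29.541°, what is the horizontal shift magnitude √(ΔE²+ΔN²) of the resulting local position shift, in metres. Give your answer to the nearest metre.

At φ = 64.320°, λ = 29.541°: sin φ = 0.901228, cos φ = 0.433345, sin λ = 0.493046, cos λ = 0.870003.
ΔE = −sin λ·ΔX + cos λ·ΔY = −(0.493046)·(298.0) + (0.870003)·(334.5) = 144.09 m.
ΔN = −sin φ cos λ·ΔX − sin φ sin λ·ΔY + cos φ·ΔZ = −(0.901228)(0.870003)(298.0) − (0.901228)(0.493046)(334.5) + (0.433345)(391.7) = -212.55 m.
Horizontal magnitude = √(ΔE² + ΔN²) = √(144.09² + (-212.55)²) = 256.78 m.

257 m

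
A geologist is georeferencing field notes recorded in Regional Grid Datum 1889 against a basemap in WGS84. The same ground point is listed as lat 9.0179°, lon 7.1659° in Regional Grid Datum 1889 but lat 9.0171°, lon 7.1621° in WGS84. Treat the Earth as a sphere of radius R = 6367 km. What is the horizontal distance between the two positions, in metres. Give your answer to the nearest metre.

426 m

Δφ = 9.0171° − 9.0179° = -0.0008°; Δλ = 7.1621° − 7.1659° = -0.0038°.
1° along a meridian = πR/180 = 111125 m.
ΔN = Δφ × 111125 = -88.9 m; ΔE = Δλ × 111125 × cos(9.0179°) = -0.0038 × 111125 × 0.987639 = -417.1 m.
Distance = √(ΔE² + ΔN²) = √((-417.1)² + (-88.9)²) = 426.4 m.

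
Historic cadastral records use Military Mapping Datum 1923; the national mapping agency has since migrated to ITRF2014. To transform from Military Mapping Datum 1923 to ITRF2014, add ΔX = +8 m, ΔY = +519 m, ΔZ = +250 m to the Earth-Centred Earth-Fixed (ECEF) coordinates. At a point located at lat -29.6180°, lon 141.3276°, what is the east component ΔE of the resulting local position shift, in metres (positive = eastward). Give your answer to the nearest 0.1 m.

The local east axis at (φ, λ) is (−sin λ, cos λ, 0), so ΔE = −sin(141.3276°)·8 + cos(141.3276°)·519 = -410.20 m.

ΔE = -410.2 m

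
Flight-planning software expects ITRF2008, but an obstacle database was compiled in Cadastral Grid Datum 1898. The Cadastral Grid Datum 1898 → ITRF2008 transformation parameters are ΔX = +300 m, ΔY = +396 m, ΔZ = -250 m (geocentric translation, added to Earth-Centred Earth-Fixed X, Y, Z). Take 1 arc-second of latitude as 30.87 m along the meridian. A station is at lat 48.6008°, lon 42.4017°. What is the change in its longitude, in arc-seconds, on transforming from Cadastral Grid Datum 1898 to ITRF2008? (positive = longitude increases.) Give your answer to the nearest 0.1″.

sin φ = 0.750120, cos φ = 0.661301, sin λ = 0.674324, cos λ = 0.738435.
East component: ΔE = −sin λ·ΔX + cos λ·ΔY = −(0.674324)(300) + (0.738435)(396) = 90.12 m.
1° of latitude spans 3600 × 30.87 = 111132 m; at latitude φ, 1° of longitude spans that × cos φ = 73491.7 m, so Δλ = 90.12 / 73491.7 × 3600 = 4.415″.

Δλ = 4.4″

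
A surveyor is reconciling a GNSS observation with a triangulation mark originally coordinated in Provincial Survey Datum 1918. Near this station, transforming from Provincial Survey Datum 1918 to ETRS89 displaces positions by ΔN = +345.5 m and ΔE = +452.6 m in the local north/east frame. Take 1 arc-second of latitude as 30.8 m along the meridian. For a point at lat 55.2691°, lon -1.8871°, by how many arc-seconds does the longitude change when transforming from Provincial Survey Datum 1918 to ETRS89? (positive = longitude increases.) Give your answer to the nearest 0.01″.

At latitude 55.2691°, cos φ = 0.569723.
1″ of longitude at this latitude = 30.80 × cos φ = 17.5475 m, so Δλ = 452.6 / 17.5475 = 25.793″.

Δλ = 25.79″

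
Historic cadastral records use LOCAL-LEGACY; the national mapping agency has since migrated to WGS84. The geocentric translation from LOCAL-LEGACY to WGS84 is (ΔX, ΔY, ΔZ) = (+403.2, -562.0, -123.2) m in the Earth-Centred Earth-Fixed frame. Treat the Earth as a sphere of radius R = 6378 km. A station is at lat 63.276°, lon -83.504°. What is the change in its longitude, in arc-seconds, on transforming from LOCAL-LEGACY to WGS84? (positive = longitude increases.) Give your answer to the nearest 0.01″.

sin φ = 0.893183, cos φ = 0.449693, sin λ = -0.993580, cos λ = 0.113134.
East component: ΔE = −sin λ·ΔX + cos λ·ΔY = −(-0.993580)(403.2) + (0.113134)(-562.0) = 337.03 m.
1° of latitude spans πR/180 = 111317 m; at latitude φ, 1° of longitude spans that × cos φ = 50058.5 m, so Δλ = 337.03 / 50058.5 × 3600 = 24.238″.

Δλ = 24.24″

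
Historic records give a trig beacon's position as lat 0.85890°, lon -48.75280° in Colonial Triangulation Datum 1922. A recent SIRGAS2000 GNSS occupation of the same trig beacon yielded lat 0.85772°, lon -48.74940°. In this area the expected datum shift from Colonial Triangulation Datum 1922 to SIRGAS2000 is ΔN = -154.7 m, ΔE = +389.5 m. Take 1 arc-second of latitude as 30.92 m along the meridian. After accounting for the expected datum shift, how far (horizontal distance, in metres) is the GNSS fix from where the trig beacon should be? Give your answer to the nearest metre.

26 m

Observed coordinate differences: Δφ = -0.00118°, Δλ = +0.00340°.
Converting to metres (1° lat = 111312 m, cos φ = 0.999888): observed ΔN = -131.3 m, observed ΔE = 378.4 m.
Subtracting the expected shift leaves a residual of -131.3 − (-154.7) = 23.4 m north and 378.4 − (389.5) = -11.1 m east.
Residual distance = √(23.4² + (-11.1)²) = 25.8 m.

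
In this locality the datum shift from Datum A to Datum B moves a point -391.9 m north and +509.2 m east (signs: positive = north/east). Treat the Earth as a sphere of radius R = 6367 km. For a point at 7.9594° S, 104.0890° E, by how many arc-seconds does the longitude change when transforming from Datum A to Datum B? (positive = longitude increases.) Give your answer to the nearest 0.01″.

At latitude -7.9594°, cos φ = 0.990366.
One radian of longitude at latitude φ spans R cos φ, so Δλ = ΔE / (R cos φ) = 509.2 / (6367000 × 0.990366) = 8.0753e-05 rad = 16.656″.

Δλ = 16.66″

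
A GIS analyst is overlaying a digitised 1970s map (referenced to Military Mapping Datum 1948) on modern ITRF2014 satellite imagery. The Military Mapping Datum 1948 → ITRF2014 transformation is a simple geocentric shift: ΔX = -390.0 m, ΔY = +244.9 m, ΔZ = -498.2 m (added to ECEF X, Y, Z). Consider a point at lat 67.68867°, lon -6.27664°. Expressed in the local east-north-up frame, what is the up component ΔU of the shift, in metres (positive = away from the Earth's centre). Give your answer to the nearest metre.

At φ = 67.68867°, λ = -6.27664°: sin φ = 0.925135, cos φ = 0.379639, sin λ = -0.109329, cos λ = 0.994006.
ΔU = cos φ cos λ·ΔX + cos φ sin λ·ΔY + sin φ·ΔZ = (0.379639)(0.994006)(-390.0) + (0.379639)(-0.109329)(244.9) + (0.925135)(-498.2) = -618.24 m.

ΔU = -618 m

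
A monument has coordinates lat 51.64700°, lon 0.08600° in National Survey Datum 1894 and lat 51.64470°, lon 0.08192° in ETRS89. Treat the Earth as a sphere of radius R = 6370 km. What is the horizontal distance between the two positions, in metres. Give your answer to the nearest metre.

Δφ = 51.64470° − 51.64700° = -0.00230°; Δλ = 0.08192° − 0.08600° = -0.00408°.
1° along a meridian = πR/180 = 111177 m.
ΔN = Δφ × 111177 = -255.7 m; ΔE = Δλ × 111177 × cos(51.64700°) = -0.00408 × 111177 × 0.620505 = -281.5 m.
Distance = √(ΔE² + ΔN²) = √((-281.5)² + (-255.7)²) = 380.3 m.

380 m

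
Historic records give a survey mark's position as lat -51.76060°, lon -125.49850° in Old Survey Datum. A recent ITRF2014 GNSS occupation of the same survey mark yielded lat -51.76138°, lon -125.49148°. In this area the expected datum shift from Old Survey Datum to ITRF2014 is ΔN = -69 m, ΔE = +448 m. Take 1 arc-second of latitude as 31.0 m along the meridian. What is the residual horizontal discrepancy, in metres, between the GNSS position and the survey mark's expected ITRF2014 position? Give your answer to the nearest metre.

41 m

Observed coordinate differences: Δφ = -0.00078°, Δλ = +0.00702°.
Converting to metres (1° lat = 111600 m, cos φ = 0.618949): observed ΔN = -87.0 m, observed ΔE = 484.9 m.
Subtracting the expected shift leaves a residual of -87.0 − (-69) = -18.0 m north and 484.9 − (448) = 36.9 m east.
Residual distance = √((-18.0)² + 36.9²) = 41.1 m.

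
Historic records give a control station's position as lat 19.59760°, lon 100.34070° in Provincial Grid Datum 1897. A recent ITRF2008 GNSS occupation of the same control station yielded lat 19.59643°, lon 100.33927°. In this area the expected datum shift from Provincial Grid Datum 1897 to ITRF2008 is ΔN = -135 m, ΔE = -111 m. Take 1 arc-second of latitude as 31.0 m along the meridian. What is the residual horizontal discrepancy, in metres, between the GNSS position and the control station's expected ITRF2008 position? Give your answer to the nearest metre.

40 m

Observed coordinate differences: Δφ = -0.00117°, Δλ = -0.00143°.
Converting to metres (1° lat = 111600 m, cos φ = 0.942072): observed ΔN = -130.6 m, observed ΔE = -150.3 m.
Subtracting the expected shift leaves a residual of -130.6 − (-135) = 4.4 m north and -150.3 − (-111) = -39.3 m east.
Residual distance = √(4.4² + (-39.3)²) = 39.6 m.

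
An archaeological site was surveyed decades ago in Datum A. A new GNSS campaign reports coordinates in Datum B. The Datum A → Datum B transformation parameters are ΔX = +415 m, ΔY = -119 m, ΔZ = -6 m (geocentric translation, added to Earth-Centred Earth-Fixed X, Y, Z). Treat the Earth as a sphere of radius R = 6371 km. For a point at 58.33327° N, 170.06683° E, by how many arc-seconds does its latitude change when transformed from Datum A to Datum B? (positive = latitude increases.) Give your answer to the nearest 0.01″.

Δφ = 11.73″

sin φ = 0.851116, cos φ = 0.524978, sin λ = 0.172499, cos λ = -0.985010.
North component: ΔN = −sin φ cos λ·ΔX − sin φ sin λ·ΔY + cos φ·ΔZ = −(0.851116)(-0.985010)(415) − (0.851116)(0.172499)(-119) + (0.524978)(-6) = 362.24 m.
1° of latitude spans πR/180 = 111195 m, so Δφ = 362.24 / 111195 × 3600 = 11.728″.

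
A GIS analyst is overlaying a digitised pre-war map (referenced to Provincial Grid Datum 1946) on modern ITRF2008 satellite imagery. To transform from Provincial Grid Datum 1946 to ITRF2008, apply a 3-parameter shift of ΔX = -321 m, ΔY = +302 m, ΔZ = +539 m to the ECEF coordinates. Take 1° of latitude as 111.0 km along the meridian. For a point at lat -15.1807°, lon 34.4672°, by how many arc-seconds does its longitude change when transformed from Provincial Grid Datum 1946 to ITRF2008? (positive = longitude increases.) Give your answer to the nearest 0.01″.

Δλ = 14.47″

sin φ = -0.261864, cos φ = 0.965105, sin λ = 0.565934, cos λ = 0.824450.
East component: ΔE = −sin λ·ΔX + cos λ·ΔY = −(0.565934)(-321) + (0.824450)(302) = 430.65 m.
1° of latitude spans 111000 m; at latitude φ, 1° of longitude spans that × cos φ = 107126.6 m, so Δλ = 430.65 / 107126.6 × 3600 = 14.472″.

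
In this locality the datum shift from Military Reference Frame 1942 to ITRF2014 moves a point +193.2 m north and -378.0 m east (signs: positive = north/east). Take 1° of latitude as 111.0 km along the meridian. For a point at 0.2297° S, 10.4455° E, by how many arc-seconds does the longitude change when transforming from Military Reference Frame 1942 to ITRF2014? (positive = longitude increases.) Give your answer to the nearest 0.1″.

Δλ = -12.3″

At latitude -0.2297°, cos φ = 0.999992.
1° of longitude at this latitude = 111.0 × cos φ = 111.00 km, so Δλ = -378.0 / 110999.1 = -0.0034054° = -12.260″.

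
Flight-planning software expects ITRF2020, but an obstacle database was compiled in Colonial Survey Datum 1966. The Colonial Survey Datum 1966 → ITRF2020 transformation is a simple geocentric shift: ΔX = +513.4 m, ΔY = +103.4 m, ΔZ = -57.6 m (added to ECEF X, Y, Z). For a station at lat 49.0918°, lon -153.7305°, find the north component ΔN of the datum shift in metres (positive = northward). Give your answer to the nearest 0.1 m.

ΔN = 344.8 m

The local north axis is (−sin φ cos λ, −sin φ sin λ, cos φ), giving ΔN = 347.935 + 34.587 − 37.719 = 344.80 m.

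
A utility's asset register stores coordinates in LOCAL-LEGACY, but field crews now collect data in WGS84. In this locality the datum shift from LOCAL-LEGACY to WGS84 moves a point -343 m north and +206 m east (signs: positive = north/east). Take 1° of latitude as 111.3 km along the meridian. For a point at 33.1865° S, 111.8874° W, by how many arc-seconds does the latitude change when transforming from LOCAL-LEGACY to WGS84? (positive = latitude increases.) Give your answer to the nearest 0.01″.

1° of latitude = 111.3 km, so Δφ = -343.0 / 111300 = -0.0030818° = -11.094″.

Δφ = -11.09″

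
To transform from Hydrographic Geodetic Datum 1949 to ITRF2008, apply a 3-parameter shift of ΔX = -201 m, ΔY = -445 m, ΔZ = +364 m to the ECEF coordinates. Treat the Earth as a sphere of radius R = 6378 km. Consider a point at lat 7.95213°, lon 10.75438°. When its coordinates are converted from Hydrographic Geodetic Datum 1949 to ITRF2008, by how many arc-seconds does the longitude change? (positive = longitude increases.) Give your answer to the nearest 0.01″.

Δλ = -13.05″

sin φ = 0.138346, cos φ = 0.990384, sin λ = 0.186599, cos λ = 0.982436.
East component: ΔE = −sin λ·ΔX + cos λ·ΔY = −(0.186599)(-201) + (0.982436)(-445) = -399.68 m.
1° of latitude spans πR/180 = 111317 m; at latitude φ, 1° of longitude spans that × cos φ = 110246.7 m, so Δλ = -399.68 / 110246.7 × 3600 = -13.051″.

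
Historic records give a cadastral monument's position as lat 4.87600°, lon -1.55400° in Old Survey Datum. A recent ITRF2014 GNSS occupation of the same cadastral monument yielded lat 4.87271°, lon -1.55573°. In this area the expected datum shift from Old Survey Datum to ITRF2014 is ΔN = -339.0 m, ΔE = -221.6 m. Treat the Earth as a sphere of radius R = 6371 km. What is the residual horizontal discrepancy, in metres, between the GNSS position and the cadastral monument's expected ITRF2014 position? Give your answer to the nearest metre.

Observed coordinate differences: Δφ = -0.00329°, Δλ = -0.00173°.
Converting to metres (1° lat = 111195 m, cos φ = 0.996381): observed ΔN = -365.8 m, observed ΔE = -191.7 m.
Subtracting the expected shift leaves a residual of -365.8 − (-339.0) = -26.8 m north and -191.7 − (-221.6) = 29.9 m east.
Residual distance = √((-26.8)² + 29.9²) = 40.2 m.

40 m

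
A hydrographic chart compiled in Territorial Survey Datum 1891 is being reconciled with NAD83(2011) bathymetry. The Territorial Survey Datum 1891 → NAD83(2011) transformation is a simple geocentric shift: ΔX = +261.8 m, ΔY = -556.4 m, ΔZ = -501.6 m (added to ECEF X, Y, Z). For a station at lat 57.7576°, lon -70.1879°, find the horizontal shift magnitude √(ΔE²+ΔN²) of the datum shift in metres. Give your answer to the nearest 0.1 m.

787.5 m

At φ = 57.7576°, λ = -70.1879°: sin φ = 0.845799, cos φ = 0.533502, sin λ = -0.940809, cos λ = 0.338937.
ΔE = −sin λ·ΔX + cos λ·ΔY = −(-0.940809)·(261.8) + (0.338937)·(-556.4) = 57.72 m.
ΔN = −sin φ cos λ·ΔX − sin φ sin λ·ΔY + cos φ·ΔZ = −(0.845799)(0.338937)(261.8) − (0.845799)(-0.940809)(-556.4) + (0.533502)(-501.6) = -785.40 m.
Horizontal magnitude = √(ΔE² + ΔN²) = √(57.72² + (-785.40)²) = 787.52 m.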